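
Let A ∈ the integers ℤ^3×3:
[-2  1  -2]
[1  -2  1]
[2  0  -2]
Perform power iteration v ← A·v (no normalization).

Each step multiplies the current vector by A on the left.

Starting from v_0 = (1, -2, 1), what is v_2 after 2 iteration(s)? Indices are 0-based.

v_0 = (1, -2, 1).
v_1 = A·v_0 = (-6, 6, 0).
v_2 = A·v_1 = (18, -18, -12).

v_2 = (18, -18, -12)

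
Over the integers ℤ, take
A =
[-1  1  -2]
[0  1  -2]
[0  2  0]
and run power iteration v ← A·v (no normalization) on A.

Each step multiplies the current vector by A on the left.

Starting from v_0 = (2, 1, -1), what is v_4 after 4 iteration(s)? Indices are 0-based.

v_4 = (2, -9, -26)

v_0 = (2, 1, -1).
v_1 = A·v_0 = (1, 3, 2).
v_2 = A·v_1 = (-2, -1, 6).
v_3 = A·v_2 = (-11, -13, -2).
v_4 = A·v_3 = (2, -9, -26).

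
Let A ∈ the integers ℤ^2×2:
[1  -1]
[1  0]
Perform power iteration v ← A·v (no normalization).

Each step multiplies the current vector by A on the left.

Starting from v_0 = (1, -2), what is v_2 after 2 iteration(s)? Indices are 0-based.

v_2 = (2, 3)

v_0 = (1, -2).
v_1 = A·v_0 = (3, 1).
v_2 = A·v_1 = (2, 3).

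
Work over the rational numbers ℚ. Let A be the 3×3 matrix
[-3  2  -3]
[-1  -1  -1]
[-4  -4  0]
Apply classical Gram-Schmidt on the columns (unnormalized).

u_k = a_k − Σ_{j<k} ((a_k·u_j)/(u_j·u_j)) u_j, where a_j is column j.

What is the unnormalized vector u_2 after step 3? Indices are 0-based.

Step 1: u_0 = a_0 = (-3, -1, -4).
Step 2: u_1 = a_1 − (11/26)·u_0 = (85/26, -15/26, -30/13).
Step 3: u_2 = a_2 − (5/13)·u_0 − (-48/85)·u_1 = (0, -16/17, 4/17).

u_2 = (0, -16/17, 4/17)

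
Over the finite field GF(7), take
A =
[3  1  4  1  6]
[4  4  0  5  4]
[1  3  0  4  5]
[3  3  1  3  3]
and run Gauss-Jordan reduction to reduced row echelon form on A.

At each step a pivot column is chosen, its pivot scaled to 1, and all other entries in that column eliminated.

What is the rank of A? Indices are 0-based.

rank = 4

step 1: normalize row 0 (÷3) = (1, 5, 6, 5, 2)
  row 1: subtract 4×row0 = (0, 5, 4, 6, 3)
  row 2: subtract 1×row0 = (0, 5, 1, 6, 3)
  row 3: subtract 3×row0 = (0, 2, 4, 2, 4)
step 2: normalize row 1 (÷5) = (0, 1, 5, 4, 2)
  row 0: subtract 5×row1 = (1, 0, 2, 6, 6)
  row 2: subtract 5×row1 = (0, 0, 4, 0, 0)
  row 3: subtract 2×row1 = (0, 0, 1, 1, 0)
step 3: normalize row 2 (÷4) = (0, 0, 1, 0, 0)
  row 0: subtract 2×row2 = (1, 0, 0, 6, 6)
  row 1: subtract 5×row2 = (0, 1, 0, 4, 2)
  row 3: subtract 1×row2 = (0, 0, 0, 1, 0)
step 4: normalize row 3 (÷1) = (0, 0, 0, 1, 0)
  row 0: subtract 6×row3 = (1, 0, 0, 0, 6)
  row 1: subtract 4×row3 = (0, 1, 0, 0, 2)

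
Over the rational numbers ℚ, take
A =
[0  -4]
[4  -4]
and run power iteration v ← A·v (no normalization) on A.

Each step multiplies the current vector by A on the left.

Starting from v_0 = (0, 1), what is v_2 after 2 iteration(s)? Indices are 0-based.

v_2 = (16, 0)

v_0 = (0, 1).
v_1 = A·v_0 = (-4, -4).
v_2 = A·v_1 = (16, 0).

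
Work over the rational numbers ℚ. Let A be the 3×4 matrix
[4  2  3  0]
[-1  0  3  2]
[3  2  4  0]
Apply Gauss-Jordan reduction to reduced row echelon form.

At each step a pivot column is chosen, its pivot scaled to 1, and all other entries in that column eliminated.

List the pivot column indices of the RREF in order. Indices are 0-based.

pivot columns: 0, 1, 2

[1] R0 /= 4  ⇒  (1, 1/2, 3/4, 0)
     R1 -= -1·R0  ⇒  (0, 1/2, 15/4, 2)
     R2 -= 3·R0  ⇒  (0, 1/2, 7/4, 0)
[2] R1 /= 1/2  ⇒  (0, 1, 15/2, 4)
     R0 -= 1/2·R1  ⇒  (1, 0, -3, -2)
     R2 -= 1/2·R1  ⇒  (0, 0, -2, -2)
[3] R2 /= -2  ⇒  (0, 0, 1, 1)
     R0 -= -3·R2  ⇒  (1, 0, 0, 1)
     R1 -= 15/2·R2  ⇒  (0, 1, 0, -7/2)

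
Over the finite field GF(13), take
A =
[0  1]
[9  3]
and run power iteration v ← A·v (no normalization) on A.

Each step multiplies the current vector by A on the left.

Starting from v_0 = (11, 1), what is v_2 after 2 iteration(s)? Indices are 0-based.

v_0 = (11, 1).
v_1 = A·v_0 = (1, 11).
v_2 = A·v_1 = (11, 3).

v_2 = (11, 3)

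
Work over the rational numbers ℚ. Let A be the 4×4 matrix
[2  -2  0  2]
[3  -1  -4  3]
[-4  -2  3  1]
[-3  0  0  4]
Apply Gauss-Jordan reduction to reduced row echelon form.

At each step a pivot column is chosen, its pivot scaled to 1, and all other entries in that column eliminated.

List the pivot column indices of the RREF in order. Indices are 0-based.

[1] R0 /= 2  ⇒  (1, -1, 0, 1)
     R1 -= 3·R0  ⇒  (0, 2, -4, 0)
     R2 -= -4·R0  ⇒  (0, -6, 3, 5)
     R3 -= -3·R0  ⇒  (0, -3, 0, 7)
[2] R1 /= 2  ⇒  (0, 1, -2, 0)
     R0 -= -1·R1  ⇒  (1, 0, -2, 1)
     R2 -= -6·R1  ⇒  (0, 0, -9, 5)
     R3 -= -3·R1  ⇒  (0, 0, -6, 7)
[3] R2 /= -9  ⇒  (0, 0, 1, -5/9)
     R0 -= -2·R2  ⇒  (1, 0, 0, -1/9)
     R1 -= -2·R2  ⇒  (0, 1, 0, -10/9)
     R3 -= -6·R2  ⇒  (0, 0, 0, 11/3)
[4] R3 /= 11/3  ⇒  (0, 0, 0, 1)
     R0 -= -1/9·R3  ⇒  (1, 0, 0, 0)
     R1 -= -10/9·R3  ⇒  (0, 1, 0, 0)
     R2 -= -5/9·R3  ⇒  (0, 0, 1, 0)

pivot columns: 0, 1, 2, 3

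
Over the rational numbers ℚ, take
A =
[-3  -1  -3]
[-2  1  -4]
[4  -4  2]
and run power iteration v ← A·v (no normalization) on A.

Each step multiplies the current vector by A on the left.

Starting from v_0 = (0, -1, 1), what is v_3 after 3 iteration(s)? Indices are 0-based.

v_0 = (0, -1, 1).
v_1 = A·v_0 = (-2, -5, 6).
v_2 = A·v_1 = (-7, -25, 24).
v_3 = A·v_2 = (-26, -107, 120).

v_3 = (-26, -107, 120)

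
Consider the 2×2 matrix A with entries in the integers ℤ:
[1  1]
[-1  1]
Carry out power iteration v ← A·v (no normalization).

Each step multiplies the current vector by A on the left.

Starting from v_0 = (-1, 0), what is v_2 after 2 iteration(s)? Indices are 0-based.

v_2 = (0, 2)

v_0 = (-1, 0).
v_1 = A·v_0 = (-1, 1).
v_2 = A·v_1 = (0, 2).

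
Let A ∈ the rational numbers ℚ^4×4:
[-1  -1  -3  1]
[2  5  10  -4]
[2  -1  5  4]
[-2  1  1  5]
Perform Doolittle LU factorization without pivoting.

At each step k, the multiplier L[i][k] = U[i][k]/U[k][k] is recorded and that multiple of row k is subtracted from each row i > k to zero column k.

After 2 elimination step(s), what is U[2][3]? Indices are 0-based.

U[2][3] = 4

Step 1: pivot at (0,0) is -1.
  row1 ← row1 − (-2)·row0  ⇒  L[1][0]=-2, U row1=(0, 3, 4, -2)
  row2 ← row2 − (-2)·row0  ⇒  L[2][0]=-2, U row2=(0, -3, -1, 6)
  row3 ← row3 − (2)·row0  ⇒  L[3][0]=2, U row3=(0, 3, 7, 3)
Step 2: pivot at (1,1) is 3.
  row2 ← row2 − (-1)·row1  ⇒  L[2][1]=-1, U row2=(0, 0, 3, 4)
  row3 ← row3 − (1)·row1  ⇒  L[3][1]=1, U row3=(0, 0, 3, 5)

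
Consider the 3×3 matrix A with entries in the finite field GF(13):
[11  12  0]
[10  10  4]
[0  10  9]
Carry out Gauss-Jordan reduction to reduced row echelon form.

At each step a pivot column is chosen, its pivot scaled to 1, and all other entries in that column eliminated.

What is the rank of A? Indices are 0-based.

step 1: normalize row 0 (÷11) = (1, 7, 0)
  row 1: subtract 10×row0 = (0, 5, 4)
step 2: normalize row 1 (÷5) = (0, 1, 6)
  row 0: subtract 7×row1 = (1, 0, 10)
  row 2: subtract 10×row1 = (0, 0, 1)
step 3: normalize row 2 (÷1) = (0, 0, 1)
  row 0: subtract 10×row2 = (1, 0, 0)
  row 1: subtract 6×row2 = (0, 1, 0)

rank = 3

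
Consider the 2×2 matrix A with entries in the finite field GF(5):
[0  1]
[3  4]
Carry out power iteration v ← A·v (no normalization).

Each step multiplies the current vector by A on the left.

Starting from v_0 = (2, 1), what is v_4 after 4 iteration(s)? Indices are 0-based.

v_4 = (2, 2)

v_0 = (2, 1).
v_1 = A·v_0 = (1, 0).
v_2 = A·v_1 = (0, 3).
v_3 = A·v_2 = (3, 2).
v_4 = A·v_3 = (2, 2).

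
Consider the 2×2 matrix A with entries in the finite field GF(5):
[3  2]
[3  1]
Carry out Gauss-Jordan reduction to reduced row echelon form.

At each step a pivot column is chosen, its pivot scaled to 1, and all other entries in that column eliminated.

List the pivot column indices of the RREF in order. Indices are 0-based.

pivot columns: 0, 1

[1] R0 /= 3  ⇒  (1, 4)
     R1 -= 3·R0  ⇒  (0, 4)
[2] R1 /= 4  ⇒  (0, 1)
     R0 -= 4·R1  ⇒  (1, 0)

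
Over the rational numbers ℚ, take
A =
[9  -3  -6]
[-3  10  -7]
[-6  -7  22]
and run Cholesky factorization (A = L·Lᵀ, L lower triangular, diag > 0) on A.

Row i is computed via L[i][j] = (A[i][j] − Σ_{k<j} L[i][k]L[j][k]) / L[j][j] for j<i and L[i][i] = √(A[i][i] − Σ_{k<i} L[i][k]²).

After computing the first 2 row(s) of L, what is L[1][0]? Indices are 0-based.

Step 1: L[0][0] = √(9) = 3.
  L[1][0] = (-3) / L[0][0] = -1.
Step 2: L[1][1] = √(9) = 3.

L[1][0] = -1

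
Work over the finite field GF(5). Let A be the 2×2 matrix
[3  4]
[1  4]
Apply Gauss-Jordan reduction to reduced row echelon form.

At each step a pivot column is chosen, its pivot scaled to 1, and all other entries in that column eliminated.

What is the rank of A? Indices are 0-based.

rank = 2

step 1: normalize row 0 (÷3) = (1, 3)
  row 1: subtract 1×row0 = (0, 1)
step 2: normalize row 1 (÷1) = (0, 1)
  row 0: subtract 3×row1 = (1, 0)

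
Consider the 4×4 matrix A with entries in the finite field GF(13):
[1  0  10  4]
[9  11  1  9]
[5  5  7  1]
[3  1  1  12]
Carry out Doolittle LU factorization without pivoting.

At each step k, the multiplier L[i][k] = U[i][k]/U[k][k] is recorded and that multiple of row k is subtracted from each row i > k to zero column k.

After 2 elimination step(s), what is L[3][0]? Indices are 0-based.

L[3][0] = 3

[col 0] pivot 1
  R1 -= 9*R0 → (0, 11, 2, 12)  (L[1][0] := 9)
  R2 -= 5*R0 → (0, 5, 9, 7)  (L[2][0] := 5)
  R3 -= 3*R0 → (0, 1, 10, 0)  (L[3][0] := 3)
[col 1] pivot 11
  R2 -= 4*R1 → (0, 0, 1, 11)  (L[2][1] := 4)
  R3 -= 6*R1 → (0, 0, 11, 6)  (L[3][1] := 6)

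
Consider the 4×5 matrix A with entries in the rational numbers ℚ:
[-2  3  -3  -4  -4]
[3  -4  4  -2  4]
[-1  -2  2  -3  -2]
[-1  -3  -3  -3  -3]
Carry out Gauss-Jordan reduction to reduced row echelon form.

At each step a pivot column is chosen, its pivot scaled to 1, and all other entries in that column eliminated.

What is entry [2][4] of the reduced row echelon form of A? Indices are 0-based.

M[2][4] = 61/342

step 1: normalize row 0 (÷-2) = (1, -3/2, 3/2, 2, 2)
  row 1: subtract 3×row0 = (0, 1/2, -1/2, -8, -2)
  row 2: subtract -1×row0 = (0, -7/2, 7/2, -1, 0)
  row 3: subtract -1×row0 = (0, -9/2, -3/2, -1, -1)
step 2: normalize row 1 (÷1/2) = (0, 1, -1, -16, -4)
  row 0: subtract -3/2×row1 = (1, 0, 0, -22, -4)
  row 2: subtract -7/2×row1 = (0, 0, 0, -57, -14)
  row 3: subtract -9/2×row1 = (0, 0, -6, -73, -19)
step 3: exchange rows 2,3
step 3: normalize row 2 (÷-6) = (0, 0, 1, 73/6, 19/6)
  row 1: subtract -1×row2 = (0, 1, 0, -23/6, -5/6)
step 4: normalize row 3 (÷-57) = (0, 0, 0, 1, 14/57)
  row 0: subtract -22×row3 = (1, 0, 0, 0, 80/57)
  row 1: subtract -23/6×row3 = (0, 1, 0, 0, 37/342)
  row 2: subtract 73/6×row3 = (0, 0, 1, 0, 61/342)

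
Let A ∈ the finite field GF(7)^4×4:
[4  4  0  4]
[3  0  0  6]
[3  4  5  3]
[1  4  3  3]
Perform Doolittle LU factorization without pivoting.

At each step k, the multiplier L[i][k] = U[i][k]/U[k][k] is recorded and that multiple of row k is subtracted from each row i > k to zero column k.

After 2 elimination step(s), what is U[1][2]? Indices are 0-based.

U[1][2] = 0

k=0: U[0][0]=4
  eliminate (1,0): mult=6, new row 1: (0, 4, 0, 3); set L[1][0]=6
  eliminate (2,0): mult=6, new row 2: (0, 1, 5, 0); set L[2][0]=6
  eliminate (3,0): mult=2, new row 3: (0, 3, 3, 2); set L[3][0]=2
k=1: U[1][1]=4
  eliminate (2,1): mult=2, new row 2: (0, 0, 5, 1); set L[2][1]=2
  eliminate (3,1): mult=6, new row 3: (0, 0, 3, 5); set L[3][1]=6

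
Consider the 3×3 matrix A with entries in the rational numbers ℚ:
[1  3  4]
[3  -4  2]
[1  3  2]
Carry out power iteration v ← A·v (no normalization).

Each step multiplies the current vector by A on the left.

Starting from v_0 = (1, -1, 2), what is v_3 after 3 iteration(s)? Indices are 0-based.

v_3 = (153, 315, 67)

v_0 = (1, -1, 2).
v_1 = A·v_0 = (6, 11, 2).
v_2 = A·v_1 = (47, -22, 43).
v_3 = A·v_2 = (153, 315, 67).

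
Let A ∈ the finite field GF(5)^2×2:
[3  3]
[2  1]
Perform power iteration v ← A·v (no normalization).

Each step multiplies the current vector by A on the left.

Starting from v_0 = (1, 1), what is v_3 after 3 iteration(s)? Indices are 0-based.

v_3 = (1, 4)

v_0 = (1, 1).
v_1 = A·v_0 = (1, 3).
v_2 = A·v_1 = (2, 0).
v_3 = A·v_2 = (1, 4).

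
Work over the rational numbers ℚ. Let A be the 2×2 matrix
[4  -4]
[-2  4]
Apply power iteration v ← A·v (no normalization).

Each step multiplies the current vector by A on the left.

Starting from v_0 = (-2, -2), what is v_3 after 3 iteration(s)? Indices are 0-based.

v_0 = (-2, -2).
v_1 = A·v_0 = (0, -4).
v_2 = A·v_1 = (16, -16).
v_3 = A·v_2 = (128, -96).

v_3 = (128, -96)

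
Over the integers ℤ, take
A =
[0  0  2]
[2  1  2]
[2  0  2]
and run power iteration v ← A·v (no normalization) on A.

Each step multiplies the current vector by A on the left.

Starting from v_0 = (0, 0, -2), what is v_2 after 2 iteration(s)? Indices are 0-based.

v_2 = (-8, -20, -16)

v_0 = (0, 0, -2).
v_1 = A·v_0 = (-4, -4, -4).
v_2 = A·v_1 = (-8, -20, -16).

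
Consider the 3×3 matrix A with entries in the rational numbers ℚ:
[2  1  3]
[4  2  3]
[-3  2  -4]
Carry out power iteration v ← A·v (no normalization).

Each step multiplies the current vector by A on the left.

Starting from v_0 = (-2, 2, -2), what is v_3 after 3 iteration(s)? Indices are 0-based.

v_3 = (-146, -88, 192)

v_0 = (-2, 2, -2).
v_1 = A·v_0 = (-8, -10, 18).
v_2 = A·v_1 = (28, 2, -68).
v_3 = A·v_2 = (-146, -88, 192).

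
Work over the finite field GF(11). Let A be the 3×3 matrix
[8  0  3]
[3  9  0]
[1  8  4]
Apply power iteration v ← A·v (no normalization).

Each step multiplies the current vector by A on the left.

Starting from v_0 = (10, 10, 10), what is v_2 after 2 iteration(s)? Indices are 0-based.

v_0 = (10, 10, 10).
v_1 = A·v_0 = (0, 10, 9).
v_2 = A·v_1 = (5, 2, 6).

v_2 = (5, 2, 6)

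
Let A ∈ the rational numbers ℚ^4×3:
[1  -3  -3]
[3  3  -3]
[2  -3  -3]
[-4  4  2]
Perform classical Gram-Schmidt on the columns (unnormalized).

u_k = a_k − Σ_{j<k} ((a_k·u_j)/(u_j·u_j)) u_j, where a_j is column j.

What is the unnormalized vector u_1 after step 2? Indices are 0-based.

u_1 = (-37/15, 23/5, -29/15, 28/15)

Step 1: u_0 = a_0 = (1, 3, 2, -4).
Step 2: u_1 = a_1 − (-8/15)·u_0 = (-37/15, 23/5, -29/15, 28/15).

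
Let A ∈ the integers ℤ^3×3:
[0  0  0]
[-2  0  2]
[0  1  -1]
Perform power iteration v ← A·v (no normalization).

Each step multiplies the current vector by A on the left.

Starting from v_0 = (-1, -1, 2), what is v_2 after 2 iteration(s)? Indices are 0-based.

v_2 = (0, -6, 9)

v_0 = (-1, -1, 2).
v_1 = A·v_0 = (0, 6, -3).
v_2 = A·v_1 = (0, -6, 9).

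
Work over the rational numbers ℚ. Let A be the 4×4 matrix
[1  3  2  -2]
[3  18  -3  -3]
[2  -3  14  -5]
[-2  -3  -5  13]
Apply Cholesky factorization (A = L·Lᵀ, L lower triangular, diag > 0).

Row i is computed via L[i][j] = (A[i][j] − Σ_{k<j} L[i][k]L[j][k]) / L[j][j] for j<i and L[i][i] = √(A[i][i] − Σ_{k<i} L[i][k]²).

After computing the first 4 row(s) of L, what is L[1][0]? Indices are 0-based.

L[1][0] = 3

Step 1: L[0][0] = √(1) = 1.
  L[1][0] = (3) / L[0][0] = 3.
Step 2: L[1][1] = √(9) = 3.
  L[2][0] = (2) / L[0][0] = 2.
  L[2][1] = (-9) / L[1][1] = -3.
Step 3: L[2][2] = √(1) = 1.
  L[3][0] = (-2) / L[0][0] = -2.
  L[3][1] = (3) / L[1][1] = 1.
  L[3][2] = (2) / L[2][2] = 2.
Step 4: L[3][3] = √(4) = 2.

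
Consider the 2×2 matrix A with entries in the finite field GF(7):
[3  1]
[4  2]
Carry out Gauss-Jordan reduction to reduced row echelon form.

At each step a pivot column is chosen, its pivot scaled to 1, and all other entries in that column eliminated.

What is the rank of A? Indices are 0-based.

rank = 2

pivot(0,0)=3: scale R0 → (1, 5)
  clear (1,0): R1 −= (4)R0 → (0, 3)
pivot(1,1)=3: scale R1 → (0, 1)
  clear (0,1): R0 −= (5)R1 → (1, 0)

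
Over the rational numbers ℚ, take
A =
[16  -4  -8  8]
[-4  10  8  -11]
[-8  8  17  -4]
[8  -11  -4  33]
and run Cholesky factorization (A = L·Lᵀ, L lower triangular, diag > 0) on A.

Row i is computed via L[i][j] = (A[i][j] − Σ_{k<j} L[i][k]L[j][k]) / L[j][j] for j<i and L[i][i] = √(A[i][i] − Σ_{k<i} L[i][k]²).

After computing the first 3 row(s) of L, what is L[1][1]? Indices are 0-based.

L[1][1] = 3

Step 1: L[0][0] = √(16) = 4.
  L[1][0] = (-4) / L[0][0] = -1.
Step 2: L[1][1] = √(9) = 3.
  L[2][0] = (-8) / L[0][0] = -2.
  L[2][1] = (6) / L[1][1] = 2.
Step 3: L[2][2] = √(9) = 3.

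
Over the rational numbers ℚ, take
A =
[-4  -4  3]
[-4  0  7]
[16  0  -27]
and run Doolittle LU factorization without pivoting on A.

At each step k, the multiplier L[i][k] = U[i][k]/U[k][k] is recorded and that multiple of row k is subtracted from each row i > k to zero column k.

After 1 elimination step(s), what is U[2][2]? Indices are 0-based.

U[2][2] = -15

[col 0] pivot -4
  R1 -= 1*R0 → (0, 4, 4)  (L[1][0] := 1)
  R2 -= -4*R0 → (0, -16, -15)  (L[2][0] := -4)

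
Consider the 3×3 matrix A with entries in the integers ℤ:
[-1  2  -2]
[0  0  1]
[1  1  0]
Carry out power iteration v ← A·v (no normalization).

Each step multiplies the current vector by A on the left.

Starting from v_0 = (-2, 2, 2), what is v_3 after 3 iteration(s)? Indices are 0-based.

v_0 = (-2, 2, 2).
v_1 = A·v_0 = (2, 2, 0).
v_2 = A·v_1 = (2, 0, 4).
v_3 = A·v_2 = (-10, 4, 2).

v_3 = (-10, 4, 2)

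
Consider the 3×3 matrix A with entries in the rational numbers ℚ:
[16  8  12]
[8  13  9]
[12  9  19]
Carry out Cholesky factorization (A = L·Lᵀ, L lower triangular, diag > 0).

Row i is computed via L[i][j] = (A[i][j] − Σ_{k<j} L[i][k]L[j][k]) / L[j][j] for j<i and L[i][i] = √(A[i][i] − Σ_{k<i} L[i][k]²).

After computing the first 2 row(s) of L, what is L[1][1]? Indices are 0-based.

L[1][1] = 3

Step 1: L[0][0] = √(16) = 4.
  L[1][0] = (8) / L[0][0] = 2.
Step 2: L[1][1] = √(9) = 3.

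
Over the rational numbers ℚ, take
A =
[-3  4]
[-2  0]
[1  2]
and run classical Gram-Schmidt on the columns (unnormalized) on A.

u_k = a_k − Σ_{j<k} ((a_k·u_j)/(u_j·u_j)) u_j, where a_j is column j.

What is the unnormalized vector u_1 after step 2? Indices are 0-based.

u_1 = (13/7, -10/7, 19/7)

Step 1: u_0 = a_0 = (-3, -2, 1).
Step 2: u_1 = a_1 − (-5/7)·u_0 = (13/7, -10/7, 19/7).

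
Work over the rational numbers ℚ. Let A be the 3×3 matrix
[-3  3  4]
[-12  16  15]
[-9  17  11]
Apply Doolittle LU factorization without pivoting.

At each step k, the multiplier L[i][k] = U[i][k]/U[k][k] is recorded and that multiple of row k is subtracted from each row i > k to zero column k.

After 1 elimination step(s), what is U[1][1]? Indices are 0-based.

Step 1: pivot at (0,0) is -3.
  row1 ← row1 − (4)·row0  ⇒  L[1][0]=4, U row1=(0, 4, -1)
  row2 ← row2 − (3)·row0  ⇒  L[2][0]=3, U row2=(0, 8, -1)

U[1][1] = 4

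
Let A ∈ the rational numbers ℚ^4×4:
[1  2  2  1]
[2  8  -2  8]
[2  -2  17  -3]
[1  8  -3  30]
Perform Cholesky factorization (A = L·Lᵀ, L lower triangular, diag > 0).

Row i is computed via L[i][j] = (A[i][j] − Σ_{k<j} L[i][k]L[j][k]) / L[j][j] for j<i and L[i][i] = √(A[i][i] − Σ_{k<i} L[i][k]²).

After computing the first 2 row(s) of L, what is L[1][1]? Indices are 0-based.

L[1][1] = 2

Step 1: L[0][0] = √(1) = 1.
  L[1][0] = (2) / L[0][0] = 2.
Step 2: L[1][1] = √(4) = 2.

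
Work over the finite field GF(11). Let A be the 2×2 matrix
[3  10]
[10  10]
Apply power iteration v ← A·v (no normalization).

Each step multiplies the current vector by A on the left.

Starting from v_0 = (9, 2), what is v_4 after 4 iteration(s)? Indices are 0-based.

v_0 = (9, 2).
v_1 = A·v_0 = (3, 0).
v_2 = A·v_1 = (9, 8).
v_3 = A·v_2 = (8, 5).
v_4 = A·v_3 = (8, 9).

v_4 = (8, 9)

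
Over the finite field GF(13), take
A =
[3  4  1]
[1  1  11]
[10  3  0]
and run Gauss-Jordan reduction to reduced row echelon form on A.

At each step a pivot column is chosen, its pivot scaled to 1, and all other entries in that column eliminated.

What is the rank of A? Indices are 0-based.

[1] R0 /= 3  ⇒  (1, 10, 9)
     R1 -= 1·R0  ⇒  (0, 4, 2)
     R2 -= 10·R0  ⇒  (0, 7, 1)
[2] R1 /= 4  ⇒  (0, 1, 7)
     R0 -= 10·R1  ⇒  (1, 0, 4)
     R2 -= 7·R1  ⇒  (0, 0, 4)
[3] R2 /= 4  ⇒  (0, 0, 1)
     R0 -= 4·R2  ⇒  (1, 0, 0)
     R1 -= 7·R2  ⇒  (0, 1, 0)

rank = 3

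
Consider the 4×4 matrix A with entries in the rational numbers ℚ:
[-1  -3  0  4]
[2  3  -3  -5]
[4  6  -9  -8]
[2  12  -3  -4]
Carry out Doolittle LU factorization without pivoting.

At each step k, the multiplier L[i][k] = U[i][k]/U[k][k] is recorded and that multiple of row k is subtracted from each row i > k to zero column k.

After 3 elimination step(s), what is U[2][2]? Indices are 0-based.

U[2][2] = -3

Step 1: pivot at (0,0) is -1.
  row1 ← row1 − (-2)·row0  ⇒  L[1][0]=-2, U row1=(0, -3, -3, 3)
  row2 ← row2 − (-4)·row0  ⇒  L[2][0]=-4, U row2=(0, -6, -9, 8)
  row3 ← row3 − (-2)·row0  ⇒  L[3][0]=-2, U row3=(0, 6, -3, 4)
Step 2: pivot at (1,1) is -3.
  row2 ← row2 − (2)·row1  ⇒  L[2][1]=2, U row2=(0, 0, -3, 2)
  row3 ← row3 − (-2)·row1  ⇒  L[3][1]=-2, U row3=(0, 0, -9, 10)
Step 3: pivot at (2,2) is -3.
  row3 ← row3 − (3)·row2  ⇒  L[3][2]=3, U row3=(0, 0, 0, 4)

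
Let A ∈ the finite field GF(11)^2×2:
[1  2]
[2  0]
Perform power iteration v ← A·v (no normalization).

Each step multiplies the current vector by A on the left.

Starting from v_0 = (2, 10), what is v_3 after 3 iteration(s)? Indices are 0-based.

v_3 = (8, 5)

v_0 = (2, 10).
v_1 = A·v_0 = (0, 4).
v_2 = A·v_1 = (8, 0).
v_3 = A·v_2 = (8, 5).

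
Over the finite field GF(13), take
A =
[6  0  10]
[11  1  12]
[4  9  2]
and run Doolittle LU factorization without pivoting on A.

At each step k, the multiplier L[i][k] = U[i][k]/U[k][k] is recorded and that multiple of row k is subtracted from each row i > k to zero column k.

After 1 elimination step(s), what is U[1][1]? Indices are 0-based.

Step 1: pivot at (0,0) is 6.
  row1 ← row1 − (4)·row0  ⇒  L[1][0]=4, U row1=(0, 1, 11)
  row2 ← row2 − (5)·row0  ⇒  L[2][0]=5, U row2=(0, 9, 4)

U[1][1] = 1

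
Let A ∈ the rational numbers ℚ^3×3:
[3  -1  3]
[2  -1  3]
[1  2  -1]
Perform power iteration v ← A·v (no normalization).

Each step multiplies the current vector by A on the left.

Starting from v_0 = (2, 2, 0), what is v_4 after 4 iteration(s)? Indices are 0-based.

v_4 = (382, 316, 68)

v_0 = (2, 2, 0).
v_1 = A·v_0 = (4, 2, 6).
v_2 = A·v_1 = (28, 24, 2).
v_3 = A·v_2 = (66, 38, 74).
v_4 = A·v_3 = (382, 316, 68).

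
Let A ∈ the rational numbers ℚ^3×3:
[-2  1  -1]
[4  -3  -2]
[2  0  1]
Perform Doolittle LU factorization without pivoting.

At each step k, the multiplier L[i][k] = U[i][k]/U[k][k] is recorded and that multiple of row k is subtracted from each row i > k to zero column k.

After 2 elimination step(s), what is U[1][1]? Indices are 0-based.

Step 1: pivot at (0,0) is -2.
  row1 ← row1 − (-2)·row0  ⇒  L[1][0]=-2, U row1=(0, -1, -4)
  row2 ← row2 − (-1)·row0  ⇒  L[2][0]=-1, U row2=(0, 1, 0)
Step 2: pivot at (1,1) is -1.
  row2 ← row2 − (-1)·row1  ⇒  L[2][1]=-1, U row2=(0, 0, -4)

U[1][1] = -1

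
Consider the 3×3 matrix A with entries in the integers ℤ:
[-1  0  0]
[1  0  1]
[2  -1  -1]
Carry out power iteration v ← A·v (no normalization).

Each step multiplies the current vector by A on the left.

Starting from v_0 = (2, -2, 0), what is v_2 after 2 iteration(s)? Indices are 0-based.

v_2 = (2, 4, -12)

v_0 = (2, -2, 0).
v_1 = A·v_0 = (-2, 2, 6).
v_2 = A·v_1 = (2, 4, -12).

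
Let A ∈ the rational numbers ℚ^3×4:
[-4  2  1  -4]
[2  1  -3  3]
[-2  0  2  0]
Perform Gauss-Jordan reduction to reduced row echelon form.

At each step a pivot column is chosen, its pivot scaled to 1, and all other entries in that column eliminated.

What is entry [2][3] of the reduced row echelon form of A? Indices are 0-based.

M[2][3] = 10

pivot(0,0)=-4: scale R0 → (1, -1/2, -1/4, 1)
  clear (1,0): R1 −= (2)R0 → (0, 2, -5/2, 1)
  clear (2,0): R2 −= (-2)R0 → (0, -1, 3/2, 2)
pivot(1,1)=2: scale R1 → (0, 1, -5/4, 1/2)
  clear (0,1): R0 −= (-1/2)R1 → (1, 0, -7/8, 5/4)
  clear (2,1): R2 −= (-1)R1 → (0, 0, 1/4, 5/2)
pivot(2,2)=1/4: scale R2 → (0, 0, 1, 10)
  clear (0,2): R0 −= (-7/8)R2 → (1, 0, 0, 10)
  clear (1,2): R1 −= (-5/4)R2 → (0, 1, 0, 13)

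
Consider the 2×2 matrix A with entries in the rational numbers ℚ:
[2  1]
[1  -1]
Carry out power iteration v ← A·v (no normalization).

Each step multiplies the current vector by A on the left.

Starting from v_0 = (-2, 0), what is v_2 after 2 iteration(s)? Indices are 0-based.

v_2 = (-10, -2)

v_0 = (-2, 0).
v_1 = A·v_0 = (-4, -2).
v_2 = A·v_1 = (-10, -2).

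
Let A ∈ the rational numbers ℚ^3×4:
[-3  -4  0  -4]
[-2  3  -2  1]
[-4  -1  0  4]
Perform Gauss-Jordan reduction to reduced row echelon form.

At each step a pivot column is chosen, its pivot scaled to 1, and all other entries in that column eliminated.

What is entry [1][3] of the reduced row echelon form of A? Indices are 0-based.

[1] R0 /= -3  ⇒  (1, 4/3, 0, 4/3)
     R1 -= -2·R0  ⇒  (0, 17/3, -2, 11/3)
     R2 -= -4·R0  ⇒  (0, 13/3, 0, 28/3)
[2] R1 /= 17/3  ⇒  (0, 1, -6/17, 11/17)
     R0 -= 4/3·R1  ⇒  (1, 0, 8/17, 8/17)
     R2 -= 13/3·R1  ⇒  (0, 0, 26/17, 111/17)
[3] R2 /= 26/17  ⇒  (0, 0, 1, 111/26)
     R0 -= 8/17·R2  ⇒  (1, 0, 0, -20/13)
     R1 -= -6/17·R2  ⇒  (0, 1, 0, 28/13)

M[1][3] = 28/13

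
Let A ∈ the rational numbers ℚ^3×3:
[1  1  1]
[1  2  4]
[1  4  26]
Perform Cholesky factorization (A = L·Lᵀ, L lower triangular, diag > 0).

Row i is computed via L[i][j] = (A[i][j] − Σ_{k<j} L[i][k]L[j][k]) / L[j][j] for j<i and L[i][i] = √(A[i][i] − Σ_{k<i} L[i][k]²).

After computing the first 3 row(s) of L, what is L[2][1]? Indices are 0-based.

Step 1: L[0][0] = √(1) = 1.
  L[1][0] = (1) / L[0][0] = 1.
Step 2: L[1][1] = √(1) = 1.
  L[2][0] = (1) / L[0][0] = 1.
  L[2][1] = (3) / L[1][1] = 3.
Step 3: L[2][2] = √(16) = 4.

L[2][1] = 3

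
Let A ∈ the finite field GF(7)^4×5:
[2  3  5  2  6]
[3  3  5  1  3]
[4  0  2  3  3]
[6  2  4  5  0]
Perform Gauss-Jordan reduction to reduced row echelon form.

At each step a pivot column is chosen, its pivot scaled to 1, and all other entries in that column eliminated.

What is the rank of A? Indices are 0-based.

step 1: normalize row 0 (÷2) = (1, 5, 6, 1, 3)
  row 1: subtract 3×row0 = (0, 2, 1, 5, 1)
  row 2: subtract 4×row0 = (0, 1, 6, 6, 5)
  row 3: subtract 6×row0 = (0, 0, 3, 6, 3)
step 2: normalize row 1 (÷2) = (0, 1, 4, 6, 4)
  row 0: subtract 5×row1 = (1, 0, 0, 6, 4)
  row 2: subtract 1×row1 = (0, 0, 2, 0, 1)
step 3: normalize row 2 (÷2) = (0, 0, 1, 0, 4)
  row 1: subtract 4×row2 = (0, 1, 0, 6, 2)
  row 3: subtract 3×row2 = (0, 0, 0, 6, 5)
step 4: normalize row 3 (÷6) = (0, 0, 0, 1, 2)
  row 0: subtract 6×row3 = (1, 0, 0, 0, 6)
  row 1: subtract 6×row3 = (0, 1, 0, 0, 4)

rank = 4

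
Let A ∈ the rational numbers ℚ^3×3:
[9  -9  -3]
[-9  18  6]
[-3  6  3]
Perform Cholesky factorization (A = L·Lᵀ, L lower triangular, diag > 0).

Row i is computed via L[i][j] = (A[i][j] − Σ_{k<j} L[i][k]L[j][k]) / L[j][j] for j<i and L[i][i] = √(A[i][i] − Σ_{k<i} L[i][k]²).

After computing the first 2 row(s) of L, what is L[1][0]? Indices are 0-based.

Step 1: L[0][0] = √(9) = 3.
  L[1][0] = (-9) / L[0][0] = -3.
Step 2: L[1][1] = √(9) = 3.

L[1][0] = -3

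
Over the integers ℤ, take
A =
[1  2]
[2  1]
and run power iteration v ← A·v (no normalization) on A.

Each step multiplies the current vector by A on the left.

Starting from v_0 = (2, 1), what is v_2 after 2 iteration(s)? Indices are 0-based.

v_0 = (2, 1).
v_1 = A·v_0 = (4, 5).
v_2 = A·v_1 = (14, 13).

v_2 = (14, 13)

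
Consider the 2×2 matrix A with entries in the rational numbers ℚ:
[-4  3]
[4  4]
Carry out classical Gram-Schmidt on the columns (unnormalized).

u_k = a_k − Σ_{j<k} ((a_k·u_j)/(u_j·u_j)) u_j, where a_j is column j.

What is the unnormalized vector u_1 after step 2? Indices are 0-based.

u_1 = (7/2, 7/2)

Step 1: u_0 = a_0 = (-4, 4).
Step 2: u_1 = a_1 − (1/8)·u_0 = (7/2, 7/2).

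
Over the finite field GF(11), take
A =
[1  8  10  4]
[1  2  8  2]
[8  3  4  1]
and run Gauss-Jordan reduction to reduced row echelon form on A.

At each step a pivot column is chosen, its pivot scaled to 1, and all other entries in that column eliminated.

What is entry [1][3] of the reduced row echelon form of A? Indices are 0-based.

pivot(0,0)=1: scale R0 → (1, 8, 10, 4)
  clear (1,0): R1 −= (1)R0 → (0, 5, 9, 9)
  clear (2,0): R2 −= (8)R0 → (0, 5, 1, 2)
pivot(1,1)=5: scale R1 → (0, 1, 4, 4)
  clear (0,1): R0 −= (8)R1 → (1, 0, 0, 5)
  clear (2,1): R2 −= (5)R1 → (0, 0, 3, 4)
pivot(2,2)=3: scale R2 → (0, 0, 1, 5)
  clear (1,2): R1 −= (4)R2 → (0, 1, 0, 6)

M[1][3] = 6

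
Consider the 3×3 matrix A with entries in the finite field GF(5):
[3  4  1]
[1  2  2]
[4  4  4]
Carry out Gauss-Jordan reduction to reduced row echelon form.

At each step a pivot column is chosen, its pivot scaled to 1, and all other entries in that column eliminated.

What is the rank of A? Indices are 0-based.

rank = 3

pivot(0,0)=3: scale R0 → (1, 3, 2)
  clear (1,0): R1 −= (1)R0 → (0, 4, 0)
  clear (2,0): R2 −= (4)R0 → (0, 2, 1)
pivot(1,1)=4: scale R1 → (0, 1, 0)
  clear (0,1): R0 −= (3)R1 → (1, 0, 2)
  clear (2,1): R2 −= (2)R1 → (0, 0, 1)
pivot(2,2)=1: scale R2 → (0, 0, 1)
  clear (0,2): R0 −= (2)R2 → (1, 0, 0)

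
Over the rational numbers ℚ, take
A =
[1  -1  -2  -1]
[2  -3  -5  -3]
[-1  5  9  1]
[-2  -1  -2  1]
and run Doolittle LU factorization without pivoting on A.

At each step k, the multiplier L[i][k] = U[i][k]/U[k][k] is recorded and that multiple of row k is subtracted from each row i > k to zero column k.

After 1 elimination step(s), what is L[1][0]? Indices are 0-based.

L[1][0] = 2

Step 1: pivot at (0,0) is 1.
  row1 ← row1 − (2)·row0  ⇒  L[1][0]=2, U row1=(0, -1, -1, -1)
  row2 ← row2 − (-1)·row0  ⇒  L[2][0]=-1, U row2=(0, 4, 7, 0)
  row3 ← row3 − (-2)·row0  ⇒  L[3][0]=-2, U row3=(0, -3, -6, -1)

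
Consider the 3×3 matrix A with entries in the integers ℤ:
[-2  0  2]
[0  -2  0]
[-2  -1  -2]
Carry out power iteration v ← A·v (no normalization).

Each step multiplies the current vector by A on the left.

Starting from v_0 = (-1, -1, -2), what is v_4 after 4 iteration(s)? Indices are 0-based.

v_0 = (-1, -1, -2).
v_1 = A·v_0 = (-2, 2, 7).
v_2 = A·v_1 = (18, -4, -12).
v_3 = A·v_2 = (-60, 8, -8).
v_4 = A·v_3 = (104, -16, 128).

v_4 = (104, -16, 128)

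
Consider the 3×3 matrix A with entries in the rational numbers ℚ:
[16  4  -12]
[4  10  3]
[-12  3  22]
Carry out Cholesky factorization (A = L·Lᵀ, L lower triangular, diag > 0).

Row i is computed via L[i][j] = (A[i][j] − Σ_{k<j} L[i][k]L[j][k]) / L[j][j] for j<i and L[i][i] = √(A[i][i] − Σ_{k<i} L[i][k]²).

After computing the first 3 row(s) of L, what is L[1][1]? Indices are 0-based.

L[1][1] = 3

Step 1: L[0][0] = √(16) = 4.
  L[1][0] = (4) / L[0][0] = 1.
Step 2: L[1][1] = √(9) = 3.
  L[2][0] = (-12) / L[0][0] = -3.
  L[2][1] = (6) / L[1][1] = 2.
Step 3: L[2][2] = √(9) = 3.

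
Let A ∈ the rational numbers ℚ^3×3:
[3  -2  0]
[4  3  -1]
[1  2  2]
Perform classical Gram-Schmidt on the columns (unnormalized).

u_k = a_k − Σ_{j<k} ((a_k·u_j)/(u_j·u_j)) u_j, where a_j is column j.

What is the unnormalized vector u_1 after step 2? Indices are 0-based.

Step 1: u_0 = a_0 = (3, 4, 1).
Step 2: u_1 = a_1 − (4/13)·u_0 = (-38/13, 23/13, 22/13).

u_1 = (-38/13, 23/13, 22/13)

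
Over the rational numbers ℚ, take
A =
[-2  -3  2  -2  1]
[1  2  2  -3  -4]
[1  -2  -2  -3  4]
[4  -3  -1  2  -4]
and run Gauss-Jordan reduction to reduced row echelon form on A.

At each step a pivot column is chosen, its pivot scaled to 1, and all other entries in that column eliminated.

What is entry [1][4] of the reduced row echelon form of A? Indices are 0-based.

M[1][4] = -11/43

pivot(0,0)=-2: scale R0 → (1, 3/2, -1, 1, -1/2)
  clear (1,0): R1 −= (1)R0 → (0, 1/2, 3, -4, -7/2)
  clear (2,0): R2 −= (1)R0 → (0, -7/2, -1, -4, 9/2)
  clear (3,0): R3 −= (4)R0 → (0, -9, 3, -2, -2)
pivot(1,1)=1/2: scale R1 → (0, 1, 6, -8, -7)
  clear (0,1): R0 −= (3/2)R1 → (1, 0, -10, 13, 10)
  clear (2,1): R2 −= (-7/2)R1 → (0, 0, 20, -32, -20)
  clear (3,1): R3 −= (-9)R1 → (0, 0, 57, -74, -65)
pivot(2,2)=20: scale R2 → (0, 0, 1, -8/5, -1)
  clear (0,2): R0 −= (-10)R2 → (1, 0, 0, -3, 0)
  clear (1,2): R1 −= (6)R2 → (0, 1, 0, 8/5, -1)
  clear (3,2): R3 −= (57)R2 → (0, 0, 0, 86/5, -8)
pivot(3,3)=86/5: scale R3 → (0, 0, 0, 1, -20/43)
  clear (0,3): R0 −= (-3)R3 → (1, 0, 0, 0, -60/43)
  clear (1,3): R1 −= (8/5)R3 → (0, 1, 0, 0, -11/43)
  clear (2,3): R2 −= (-8/5)R3 → (0, 0, 1, 0, -75/43)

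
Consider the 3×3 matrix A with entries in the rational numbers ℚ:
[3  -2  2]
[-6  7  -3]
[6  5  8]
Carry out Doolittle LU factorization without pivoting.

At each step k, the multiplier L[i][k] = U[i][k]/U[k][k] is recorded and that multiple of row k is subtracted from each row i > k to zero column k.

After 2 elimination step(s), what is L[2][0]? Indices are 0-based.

Step 1: pivot at (0,0) is 3.
  row1 ← row1 − (-2)·row0  ⇒  L[1][0]=-2, U row1=(0, 3, 1)
  row2 ← row2 − (2)·row0  ⇒  L[2][0]=2, U row2=(0, 9, 4)
Step 2: pivot at (1,1) is 3.
  row2 ← row2 − (3)·row1  ⇒  L[2][1]=3, U row2=(0, 0, 1)

L[2][0] = 2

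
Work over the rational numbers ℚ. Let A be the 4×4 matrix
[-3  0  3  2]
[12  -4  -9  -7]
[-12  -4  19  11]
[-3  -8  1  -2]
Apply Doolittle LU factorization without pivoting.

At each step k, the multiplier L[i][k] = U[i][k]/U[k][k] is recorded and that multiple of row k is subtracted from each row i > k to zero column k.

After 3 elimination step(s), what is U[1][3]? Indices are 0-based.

U[1][3] = 1

[col 0] pivot -3
  R1 -= -4*R0 → (0, -4, 3, 1)  (L[1][0] := -4)
  R2 -= 4*R0 → (0, -4, 7, 3)  (L[2][0] := 4)
  R3 -= 1*R0 → (0, -8, -2, -4)  (L[3][0] := 1)
[col 1] pivot -4
  R2 -= 1*R1 → (0, 0, 4, 2)  (L[2][1] := 1)
  R3 -= 2*R1 → (0, 0, -8, -6)  (L[3][1] := 2)
[col 2] pivot 4
  R3 -= -2*R2 → (0, 0, 0, -2)  (L[3][2] := -2)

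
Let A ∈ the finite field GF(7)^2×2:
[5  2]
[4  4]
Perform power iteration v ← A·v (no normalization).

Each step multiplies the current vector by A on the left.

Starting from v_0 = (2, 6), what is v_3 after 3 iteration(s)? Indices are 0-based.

v_3 = (0, 6)

v_0 = (2, 6).
v_1 = A·v_0 = (1, 4).
v_2 = A·v_1 = (6, 6).
v_3 = A·v_2 = (0, 6).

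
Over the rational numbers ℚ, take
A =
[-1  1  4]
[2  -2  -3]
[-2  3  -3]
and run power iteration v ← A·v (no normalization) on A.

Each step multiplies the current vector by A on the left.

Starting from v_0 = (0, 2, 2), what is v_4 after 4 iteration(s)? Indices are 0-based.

v_0 = (0, 2, 2).
v_1 = A·v_0 = (10, -10, 0).
v_2 = A·v_1 = (-20, 40, -50).
v_3 = A·v_2 = (-140, 30, 310).
v_4 = A·v_3 = (1410, -1270, -560).

v_4 = (1410, -1270, -560)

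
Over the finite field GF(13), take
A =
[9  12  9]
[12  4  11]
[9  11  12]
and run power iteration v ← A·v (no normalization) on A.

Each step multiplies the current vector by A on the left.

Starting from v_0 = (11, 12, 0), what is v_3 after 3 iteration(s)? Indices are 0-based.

v_0 = (11, 12, 0).
v_1 = A·v_0 = (9, 11, 10).
v_2 = A·v_1 = (4, 2, 10).
v_3 = A·v_2 = (7, 10, 9).

v_3 = (7, 10, 9)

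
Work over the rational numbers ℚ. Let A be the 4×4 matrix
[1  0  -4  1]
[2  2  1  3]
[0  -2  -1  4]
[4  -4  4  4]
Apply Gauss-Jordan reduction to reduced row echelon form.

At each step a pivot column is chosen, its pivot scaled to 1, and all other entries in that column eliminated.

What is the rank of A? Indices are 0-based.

rank = 4

pivot(0,0)=1: scale R0 → (1, 0, -4, 1)
  clear (1,0): R1 −= (2)R0 → (0, 2, 9, 1)
  clear (3,0): R3 −= (4)R0 → (0, -4, 20, 0)
pivot(1,1)=2: scale R1 → (0, 1, 9/2, 1/2)
  clear (2,1): R2 −= (-2)R1 → (0, 0, 8, 5)
  clear (3,1): R3 −= (-4)R1 → (0, 0, 38, 2)
pivot(2,2)=8: scale R2 → (0, 0, 1, 5/8)
  clear (0,2): R0 −= (-4)R2 → (1, 0, 0, 7/2)
  clear (1,2): R1 −= (9/2)R2 → (0, 1, 0, -37/16)
  clear (3,2): R3 −= (38)R2 → (0, 0, 0, -87/4)
pivot(3,3)=-87/4: scale R3 → (0, 0, 0, 1)
  clear (0,3): R0 −= (7/2)R3 → (1, 0, 0, 0)
  clear (1,3): R1 −= (-37/16)R3 → (0, 1, 0, 0)
  clear (2,3): R2 −= (5/8)R3 → (0, 0, 1, 0)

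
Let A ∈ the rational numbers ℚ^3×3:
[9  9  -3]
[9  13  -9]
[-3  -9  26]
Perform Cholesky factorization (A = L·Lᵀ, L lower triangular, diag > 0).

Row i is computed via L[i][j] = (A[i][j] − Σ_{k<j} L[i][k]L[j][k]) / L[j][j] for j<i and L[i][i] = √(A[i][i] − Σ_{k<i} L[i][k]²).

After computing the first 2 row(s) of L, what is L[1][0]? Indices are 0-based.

L[1][0] = 3

Step 1: L[0][0] = √(9) = 3.
  L[1][0] = (9) / L[0][0] = 3.
Step 2: L[1][1] = √(4) = 2.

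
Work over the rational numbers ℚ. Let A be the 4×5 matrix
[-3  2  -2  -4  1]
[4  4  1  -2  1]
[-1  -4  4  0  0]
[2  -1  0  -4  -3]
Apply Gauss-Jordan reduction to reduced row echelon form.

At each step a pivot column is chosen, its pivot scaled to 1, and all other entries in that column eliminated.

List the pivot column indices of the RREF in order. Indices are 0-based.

pivot(0,0)=-3: scale R0 → (1, -2/3, 2/3, 4/3, -1/3)
  clear (1,0): R1 −= (4)R0 → (0, 20/3, -5/3, -22/3, 7/3)
  clear (2,0): R2 −= (-1)R0 → (0, -14/3, 14/3, 4/3, -1/3)
  clear (3,0): R3 −= (2)R0 → (0, 1/3, -4/3, -20/3, -7/3)
pivot(1,1)=20/3: scale R1 → (0, 1, -1/4, -11/10, 7/20)
  clear (0,1): R0 −= (-2/3)R1 → (1, 0, 1/2, 3/5, -1/10)
  clear (2,1): R2 −= (-14/3)R1 → (0, 0, 7/2, -19/5, 13/10)
  clear (3,1): R3 −= (1/3)R1 → (0, 0, -5/4, -63/10, -49/20)
pivot(2,2)=7/2: scale R2 → (0, 0, 1, -38/35, 13/35)
  clear (0,2): R0 −= (1/2)R2 → (1, 0, 0, 8/7, -2/7)
  clear (1,2): R1 −= (-1/4)R2 → (0, 1, 0, -48/35, 31/70)
  clear (3,2): R3 −= (-5/4)R2 → (0, 0, 0, -268/35, -139/70)
pivot(3,3)=-268/35: scale R3 → (0, 0, 0, 1, 139/536)
  clear (0,3): R0 −= (8/7)R3 → (1, 0, 0, 0, -39/67)
  clear (1,3): R1 −= (-48/35)R3 → (0, 1, 0, 0, 107/134)
  clear (2,3): R2 −= (-38/35)R3 → (0, 0, 1, 0, 175/268)

pivot columns: 0, 1, 2, 3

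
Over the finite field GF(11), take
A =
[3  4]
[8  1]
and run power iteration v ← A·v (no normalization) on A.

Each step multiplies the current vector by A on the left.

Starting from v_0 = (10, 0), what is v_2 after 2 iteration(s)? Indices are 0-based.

v_0 = (10, 0).
v_1 = A·v_0 = (8, 3).
v_2 = A·v_1 = (3, 1).

v_2 = (3, 1)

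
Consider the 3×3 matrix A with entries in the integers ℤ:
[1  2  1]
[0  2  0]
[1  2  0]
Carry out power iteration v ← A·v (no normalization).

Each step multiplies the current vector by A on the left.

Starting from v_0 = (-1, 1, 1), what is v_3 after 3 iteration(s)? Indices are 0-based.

v_3 = (21, 8, 15)

v_0 = (-1, 1, 1).
v_1 = A·v_0 = (2, 2, 1).
v_2 = A·v_1 = (7, 4, 6).
v_3 = A·v_2 = (21, 8, 15).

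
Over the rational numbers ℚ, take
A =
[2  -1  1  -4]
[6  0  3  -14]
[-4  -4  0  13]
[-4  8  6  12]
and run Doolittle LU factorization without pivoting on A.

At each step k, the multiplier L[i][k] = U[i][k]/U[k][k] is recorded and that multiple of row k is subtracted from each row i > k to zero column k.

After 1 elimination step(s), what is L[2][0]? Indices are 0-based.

L[2][0] = -2

k=0: U[0][0]=2
  eliminate (1,0): mult=3, new row 1: (0, 3, 0, -2); set L[1][0]=3
  eliminate (2,0): mult=-2, new row 2: (0, -6, 2, 5); set L[2][0]=-2
  eliminate (3,0): mult=-2, new row 3: (0, 6, 8, 4); set L[3][0]=-2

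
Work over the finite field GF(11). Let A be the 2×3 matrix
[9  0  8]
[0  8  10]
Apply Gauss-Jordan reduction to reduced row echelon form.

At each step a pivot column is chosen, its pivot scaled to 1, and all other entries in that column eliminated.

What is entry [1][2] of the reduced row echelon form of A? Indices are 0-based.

M[1][2] = 4

[1] R0 /= 9  ⇒  (1, 0, 7)
[2] R1 /= 8  ⇒  (0, 1, 4)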